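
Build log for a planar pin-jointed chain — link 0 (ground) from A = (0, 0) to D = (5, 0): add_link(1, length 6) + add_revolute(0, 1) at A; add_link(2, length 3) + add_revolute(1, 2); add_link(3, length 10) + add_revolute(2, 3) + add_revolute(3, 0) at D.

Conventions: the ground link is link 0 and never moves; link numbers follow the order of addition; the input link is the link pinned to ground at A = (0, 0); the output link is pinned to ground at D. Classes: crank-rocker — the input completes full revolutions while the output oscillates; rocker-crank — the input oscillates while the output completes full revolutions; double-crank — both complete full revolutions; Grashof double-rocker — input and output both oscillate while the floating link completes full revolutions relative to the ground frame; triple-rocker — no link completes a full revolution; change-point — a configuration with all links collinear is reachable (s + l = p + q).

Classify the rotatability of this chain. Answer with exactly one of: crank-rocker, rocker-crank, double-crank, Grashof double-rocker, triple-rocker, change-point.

lengths: ground=5, input=6, coupler=3, output=10
sorted: s=3 (shortest), l=10 (longest), p+q=11
s + l = 13 vs p + q = 11
s + l > p + q → non-Grashof → no link fully rotates → triple-rocker

triple-rocker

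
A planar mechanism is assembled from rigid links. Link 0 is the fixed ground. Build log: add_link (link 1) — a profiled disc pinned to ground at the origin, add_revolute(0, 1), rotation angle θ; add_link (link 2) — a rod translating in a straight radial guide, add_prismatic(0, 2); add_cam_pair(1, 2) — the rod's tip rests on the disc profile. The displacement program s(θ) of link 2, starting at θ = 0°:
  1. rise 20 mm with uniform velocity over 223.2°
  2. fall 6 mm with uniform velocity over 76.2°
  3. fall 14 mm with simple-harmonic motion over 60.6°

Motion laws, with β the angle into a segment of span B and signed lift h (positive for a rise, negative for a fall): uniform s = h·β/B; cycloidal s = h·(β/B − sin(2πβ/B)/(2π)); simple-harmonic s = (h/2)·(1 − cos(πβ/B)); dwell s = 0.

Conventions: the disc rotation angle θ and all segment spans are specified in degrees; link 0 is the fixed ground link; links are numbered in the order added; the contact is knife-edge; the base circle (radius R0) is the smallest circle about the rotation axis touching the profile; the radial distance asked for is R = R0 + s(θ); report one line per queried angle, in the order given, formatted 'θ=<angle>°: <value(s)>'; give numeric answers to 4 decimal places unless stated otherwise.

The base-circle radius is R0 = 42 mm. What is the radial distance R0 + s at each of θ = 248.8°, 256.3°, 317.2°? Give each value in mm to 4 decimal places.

seg 1 [0°–223.2°] uniform, h=20: full span → s += 20 → s = 20.0000
seg 2 [223.2°–299.4°] uniform, h=-6: θ=248.8° here. β=25.6, B=76.2. -6·25.6/76.2 = -2.0157 → s = 17.9843
seg 2 [223.2°–299.4°] uniform, h=-6: θ=256.3° here. β=33.1, B=76.2. -6·33.1/76.2 = -2.6063 → s = 17.3937
seg 2 [223.2°–299.4°] uniform, h=-6: full span → s += -6 → s = 14.0000
seg 3 [299.4°–360°] simple-harmonic, h=-14: θ=317.2° here. β=17.8, B=60.6. -14/2·(1 − cos(π·0.2937)) = -2.7747 → s = 11.2253
θ=248.8°: R = R0 + s = 42 + 17.9843 = 59.9843
θ=256.3°: R = R0 + s = 42 + 17.3937 = 59.3937
θ=317.2°: R = R0 + s = 42 + 11.2253 = 53.2253

θ=248.8°: 59.9843
θ=256.3°: 59.3937
θ=317.2°: 53.2253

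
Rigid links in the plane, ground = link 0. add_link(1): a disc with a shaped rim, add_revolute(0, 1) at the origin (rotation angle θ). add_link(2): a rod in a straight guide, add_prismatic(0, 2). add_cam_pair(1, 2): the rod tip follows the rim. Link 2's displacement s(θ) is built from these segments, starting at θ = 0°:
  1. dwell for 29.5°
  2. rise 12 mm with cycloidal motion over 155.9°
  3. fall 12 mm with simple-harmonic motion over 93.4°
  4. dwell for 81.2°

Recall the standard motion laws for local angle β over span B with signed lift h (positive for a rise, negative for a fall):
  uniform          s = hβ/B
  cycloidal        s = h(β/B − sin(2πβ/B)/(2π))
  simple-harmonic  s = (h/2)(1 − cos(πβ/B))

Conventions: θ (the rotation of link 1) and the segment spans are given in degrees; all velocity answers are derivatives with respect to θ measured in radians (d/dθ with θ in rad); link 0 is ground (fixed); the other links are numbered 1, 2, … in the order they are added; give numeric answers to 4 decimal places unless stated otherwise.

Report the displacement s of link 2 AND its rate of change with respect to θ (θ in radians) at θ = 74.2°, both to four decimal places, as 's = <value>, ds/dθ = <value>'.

segment 1 (0° to 29.5°, dwell): s unchanged at 0.0000
θ = 74.2° falls in segment 2 (29.5° to 185.4°, cycloidal, h = 12): β = 74.2 − 29.5 = 44.7°, B = 155.9°; Δs = 12·(0.2867 − sin(2π·0.2867)/(2π)) = 1.5814; s = 0.0000 + 1.5814 = 1.5814
velocity in seg [29.5°–185.4°] (cycloidal), θ in radians: β = 44.7° = 0.7802 rad, B = 155.9° = 2.7210 rad; ds/dθ = (h/B)(1 − cos(2πβ/B)) = (12/2.7210)(1 − cos(2π·0.2867)) = 5.418766 mm/rad

s = 1.5814, ds/dθ = 5.4188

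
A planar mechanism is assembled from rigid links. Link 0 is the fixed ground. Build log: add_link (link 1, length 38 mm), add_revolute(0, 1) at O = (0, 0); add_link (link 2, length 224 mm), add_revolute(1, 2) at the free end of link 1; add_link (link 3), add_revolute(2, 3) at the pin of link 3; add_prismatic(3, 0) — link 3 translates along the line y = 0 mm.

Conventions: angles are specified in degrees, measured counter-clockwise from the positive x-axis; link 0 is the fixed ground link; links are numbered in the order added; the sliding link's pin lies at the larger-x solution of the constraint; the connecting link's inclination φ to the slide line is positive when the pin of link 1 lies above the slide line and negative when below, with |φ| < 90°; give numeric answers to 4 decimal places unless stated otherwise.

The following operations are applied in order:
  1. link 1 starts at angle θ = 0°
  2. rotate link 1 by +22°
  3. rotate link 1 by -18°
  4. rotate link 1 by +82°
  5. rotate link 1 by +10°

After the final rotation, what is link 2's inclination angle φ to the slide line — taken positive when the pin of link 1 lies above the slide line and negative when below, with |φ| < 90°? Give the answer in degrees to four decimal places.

geometry: r = 38 mm, L = 224 mm, e = 0 mm; θ starts at 0°
rotate link 1 by +22°: θ ← 0° +22° = 22°
rotate link 1 by -18°: θ ← 22° -18° = 4°
rotate link 1 by +82°: θ ← 4° +82° = 86°
rotate link 1 by +10°: θ ← 86° +10° = 96°
h = r sin θ − e = 37.791832 − 0 = 37.791832
sin φ = h / L = 37.791832 / 224 = 0.16871354
φ = arcsin(0.16871354) = 9.713030°

9.7130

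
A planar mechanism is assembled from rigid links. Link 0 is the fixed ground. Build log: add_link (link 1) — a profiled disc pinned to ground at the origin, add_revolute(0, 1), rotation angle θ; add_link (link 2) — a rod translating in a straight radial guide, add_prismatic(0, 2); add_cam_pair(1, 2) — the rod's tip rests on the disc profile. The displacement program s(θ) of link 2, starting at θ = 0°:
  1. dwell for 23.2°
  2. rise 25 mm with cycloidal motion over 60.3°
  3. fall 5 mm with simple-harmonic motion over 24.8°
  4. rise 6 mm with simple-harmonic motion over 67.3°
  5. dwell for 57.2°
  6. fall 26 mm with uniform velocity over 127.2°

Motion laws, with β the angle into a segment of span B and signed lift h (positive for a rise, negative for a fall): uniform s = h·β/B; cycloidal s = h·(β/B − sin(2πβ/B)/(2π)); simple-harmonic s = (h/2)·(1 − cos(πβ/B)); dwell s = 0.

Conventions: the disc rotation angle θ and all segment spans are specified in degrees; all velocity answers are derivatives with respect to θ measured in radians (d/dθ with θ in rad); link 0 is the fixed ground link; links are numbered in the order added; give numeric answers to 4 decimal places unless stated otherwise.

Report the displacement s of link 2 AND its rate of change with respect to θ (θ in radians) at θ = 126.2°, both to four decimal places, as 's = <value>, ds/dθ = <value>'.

seg 1 [0°–23.2°] dwell: s stays 0.0000
seg 2 [23.2°–83.5°] cycloidal, h=25: full span → s += 25 → s = 25.0000
seg 3 [83.5°–108.3°] simple-harmonic, h=-5: full span → s += -5 → s = 20.0000
seg 4 [108.3°–175.6°] simple-harmonic, h=6: θ=126.2° here. β=17.9, B=67.3. 6/2·(1 − cos(π·0.2660)) = 0.9878 → s = 20.9878
velocity in seg [108.3°–175.6°] (simple-harmonic), θ in radians: β = 17.9° = 0.3124 rad, B = 67.3° = 1.1746 rad; ds/dθ = (πh/(2B)) sin(πβ/B) = (π·6/(2·1.1746)) sin(π·0.2660) = 5.951116 mm/rad

s = 20.9878, ds/dθ = 5.9511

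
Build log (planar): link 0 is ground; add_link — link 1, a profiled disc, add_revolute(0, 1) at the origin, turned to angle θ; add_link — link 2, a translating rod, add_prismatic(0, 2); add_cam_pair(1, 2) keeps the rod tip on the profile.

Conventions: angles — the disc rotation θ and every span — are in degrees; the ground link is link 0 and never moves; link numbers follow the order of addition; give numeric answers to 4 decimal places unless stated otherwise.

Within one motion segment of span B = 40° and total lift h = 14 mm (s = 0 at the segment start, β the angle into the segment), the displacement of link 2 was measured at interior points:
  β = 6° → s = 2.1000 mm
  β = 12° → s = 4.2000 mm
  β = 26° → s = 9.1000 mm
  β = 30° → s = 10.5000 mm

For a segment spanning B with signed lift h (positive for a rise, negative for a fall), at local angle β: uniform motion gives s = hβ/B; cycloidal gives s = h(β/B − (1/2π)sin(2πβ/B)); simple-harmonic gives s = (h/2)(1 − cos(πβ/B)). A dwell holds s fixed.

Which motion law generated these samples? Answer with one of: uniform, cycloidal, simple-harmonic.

candidates at β/B = r: uniform s = h·r (linear in β); cycloidal s = h·(r − sin(2πr)/(2π)); simple-harmonic s = (h/2)(1 − cos(πr))
β=6°: printed 2.1000 | uniform 2.1000, cycloidal 0.2974, simple-harmonic 0.7630
β=12°: printed 4.2000 | uniform 4.2000, cycloidal 2.0809, simple-harmonic 2.8855
β=26°: printed 9.1000 | uniform 9.1000, cycloidal 10.9026, simple-harmonic 10.1779
β=30°: printed 10.5000 | uniform 10.5000, cycloidal 12.7282, simple-harmonic 11.9497
only one law matches every sample → uniform

uniform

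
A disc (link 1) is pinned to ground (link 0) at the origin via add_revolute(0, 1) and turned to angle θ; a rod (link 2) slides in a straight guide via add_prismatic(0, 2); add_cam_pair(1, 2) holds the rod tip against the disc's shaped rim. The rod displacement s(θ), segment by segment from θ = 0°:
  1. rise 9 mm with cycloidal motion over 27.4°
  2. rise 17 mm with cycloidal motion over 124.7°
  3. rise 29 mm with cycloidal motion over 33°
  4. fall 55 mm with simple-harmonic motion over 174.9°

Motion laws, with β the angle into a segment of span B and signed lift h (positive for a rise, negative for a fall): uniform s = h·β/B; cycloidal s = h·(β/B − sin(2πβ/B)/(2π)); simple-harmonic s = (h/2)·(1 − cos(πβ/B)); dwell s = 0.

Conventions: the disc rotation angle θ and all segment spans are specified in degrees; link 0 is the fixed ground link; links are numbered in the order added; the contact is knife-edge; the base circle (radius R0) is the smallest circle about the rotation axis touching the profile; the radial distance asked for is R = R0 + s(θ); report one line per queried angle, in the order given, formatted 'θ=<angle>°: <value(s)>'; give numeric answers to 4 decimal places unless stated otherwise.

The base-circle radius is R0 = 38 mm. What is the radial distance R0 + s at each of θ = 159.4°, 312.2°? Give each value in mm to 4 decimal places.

segment 1 (0° to 27.4°, cycloidal, h = 9) is passed completely: s = 0.0000 + (9) = 9.0000
segment 2 (27.4° to 152.1°, cycloidal, h = 17) is passed completely: s = 9.0000 + (17) = 26.0000
θ = 159.4° falls in segment 3 (152.1° to 185.1°, cycloidal, h = 29): β = 159.4 − 152.1 = 7.3°, B = 33°; Δs = 29·(0.2212 − sin(2π·0.2212)/(2π)) = 1.8750; s = 26.0000 + 1.8750 = 27.8750
segment 3 (152.1° to 185.1°, cycloidal, h = 29) is passed completely: s = 26.0000 + (29) = 55.0000
θ = 312.2° falls in segment 4 (185.1° to 360°, simple-harmonic, h = -55): β = 312.2 − 185.1 = 127.1°, B = 174.9°; Δs = -55/2·(1 − cos(π·0.7267)) = -45.4713; s = 55.0000 − 45.4713 = 9.5287
θ=159.4°: R = R0 + s = 38 + 27.8750 = 65.8750
θ=312.2°: R = R0 + s = 38 + 9.5287 = 47.5287

θ=159.4°: 65.8750
θ=312.2°: 47.5287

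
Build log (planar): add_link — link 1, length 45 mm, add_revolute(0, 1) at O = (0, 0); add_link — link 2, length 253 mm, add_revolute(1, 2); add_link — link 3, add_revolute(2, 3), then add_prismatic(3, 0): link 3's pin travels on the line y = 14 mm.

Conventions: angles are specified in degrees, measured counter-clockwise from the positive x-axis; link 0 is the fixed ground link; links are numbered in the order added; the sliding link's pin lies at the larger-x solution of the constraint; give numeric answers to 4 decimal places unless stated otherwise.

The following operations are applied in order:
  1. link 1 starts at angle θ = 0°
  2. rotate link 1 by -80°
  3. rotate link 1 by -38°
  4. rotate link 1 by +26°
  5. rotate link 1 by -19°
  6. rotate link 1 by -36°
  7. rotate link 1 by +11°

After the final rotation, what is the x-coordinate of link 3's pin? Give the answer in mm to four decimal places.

geometry: r = 45 mm, L = 253 mm, e = 14 mm; θ starts at 0°
rotate link 1 by -80°: θ ← 0° -80° = -80°
rotate link 1 by -38°: θ ← -80° -38° = -118°
rotate link 1 by +26°: θ ← -118° +26° = -92°
rotate link 1 by -19°: θ ← -92° -19° = -111°
rotate link 1 by -36°: θ ← -111° -36° = -147°
rotate link 1 by +11°: θ ← -147° +11° = -136°
crank pin P = (r cos θ, r sin θ) = (-32.370291, -31.259627)
h = r sin θ − e = -31.259627 − 14 = -45.259627
x = r cos θ + √(L² − h²) = -32.370291 + 248.918794 = 216.548503

216.5485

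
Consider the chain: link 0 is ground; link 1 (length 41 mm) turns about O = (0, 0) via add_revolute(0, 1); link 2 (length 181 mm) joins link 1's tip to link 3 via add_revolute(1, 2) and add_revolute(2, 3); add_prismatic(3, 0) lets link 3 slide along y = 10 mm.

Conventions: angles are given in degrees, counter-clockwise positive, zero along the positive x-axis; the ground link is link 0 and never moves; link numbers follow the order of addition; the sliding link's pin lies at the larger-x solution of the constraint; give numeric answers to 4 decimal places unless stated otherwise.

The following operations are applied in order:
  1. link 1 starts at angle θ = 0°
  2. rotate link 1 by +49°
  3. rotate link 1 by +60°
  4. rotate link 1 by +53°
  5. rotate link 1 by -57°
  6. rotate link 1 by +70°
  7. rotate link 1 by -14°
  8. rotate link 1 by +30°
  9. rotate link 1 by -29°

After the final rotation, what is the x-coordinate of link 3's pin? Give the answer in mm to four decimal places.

geometry: r = 41 mm, L = 181 mm, e = 10 mm; θ starts at 0°
rotate link 1 by +49°: θ ← 0° +49° = 49°
rotate link 1 by +60°: θ ← 49° +60° = 109°
rotate link 1 by +53°: θ ← 109° +53° = 162°
rotate link 1 by -57°: θ ← 162° -57° = 105°
rotate link 1 by +70°: θ ← 105° +70° = 175°
rotate link 1 by -14°: θ ← 175° -14° = 161°
rotate link 1 by +30°: θ ← 161° +30° = 191°
rotate link 1 by -29°: θ ← 191° -29° = 162°
crank pin P = (r cos θ, r sin θ) = (-38.993317, 12.669697)
h = r sin θ − e = 12.669697 − 10 = 2.669697
x = r cos θ + √(L² − h²) = -38.993317 + 180.980310 = 141.986993

141.9870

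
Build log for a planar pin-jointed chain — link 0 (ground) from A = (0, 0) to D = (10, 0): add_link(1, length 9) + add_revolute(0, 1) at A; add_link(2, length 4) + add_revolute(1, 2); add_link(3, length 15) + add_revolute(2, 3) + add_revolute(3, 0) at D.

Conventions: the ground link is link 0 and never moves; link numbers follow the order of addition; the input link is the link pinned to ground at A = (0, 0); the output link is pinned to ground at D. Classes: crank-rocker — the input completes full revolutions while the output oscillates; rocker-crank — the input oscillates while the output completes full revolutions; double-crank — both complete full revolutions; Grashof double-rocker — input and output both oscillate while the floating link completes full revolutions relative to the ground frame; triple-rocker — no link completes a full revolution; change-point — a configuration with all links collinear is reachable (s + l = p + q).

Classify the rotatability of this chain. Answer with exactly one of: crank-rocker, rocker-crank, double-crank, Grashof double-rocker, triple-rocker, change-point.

lengths: ground=10, input=9, coupler=4, output=15
sorted: s=4 (shortest), l=15 (longest), p+q=19
s + l = 19 vs p + q = 19
s + l = p + q → change-point (collinear configuration reachable)

change-point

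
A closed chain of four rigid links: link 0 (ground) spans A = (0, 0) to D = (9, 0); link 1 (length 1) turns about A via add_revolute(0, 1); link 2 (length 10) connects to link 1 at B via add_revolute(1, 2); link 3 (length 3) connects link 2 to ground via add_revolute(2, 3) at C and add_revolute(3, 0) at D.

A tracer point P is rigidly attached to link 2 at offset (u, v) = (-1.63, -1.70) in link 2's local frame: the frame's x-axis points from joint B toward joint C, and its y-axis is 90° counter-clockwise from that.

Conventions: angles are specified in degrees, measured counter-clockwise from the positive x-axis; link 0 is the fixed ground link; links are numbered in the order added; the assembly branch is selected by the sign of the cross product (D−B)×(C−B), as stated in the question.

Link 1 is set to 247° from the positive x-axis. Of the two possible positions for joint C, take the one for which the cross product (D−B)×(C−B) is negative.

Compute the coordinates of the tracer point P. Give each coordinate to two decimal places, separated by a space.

A=(0,0), D=(9.00,0)
B = A + 1.00·(cos247°, sin247°) = (-0.3907, -0.9205)
|BD| = 9.4357
circle(B,10.00) ∩ circle(D,3.00): a=9.5400, h=2.9982
  candidates: C₊=(8.8112,2.9941) cross=28.290; C₋=(9.3962,-2.9737) cross=-28.290
  branch - wants cross < 0 → take C=(9.3962,-2.9737) (cross=-28.290)
ex = (C−B)/|BC| = (0.9787,-0.2053); ey = (0.2053,0.9787)
P = B + -1.63·ex + -1.70·ey = (-2.3350,-2.2496)

-2.34 -2.25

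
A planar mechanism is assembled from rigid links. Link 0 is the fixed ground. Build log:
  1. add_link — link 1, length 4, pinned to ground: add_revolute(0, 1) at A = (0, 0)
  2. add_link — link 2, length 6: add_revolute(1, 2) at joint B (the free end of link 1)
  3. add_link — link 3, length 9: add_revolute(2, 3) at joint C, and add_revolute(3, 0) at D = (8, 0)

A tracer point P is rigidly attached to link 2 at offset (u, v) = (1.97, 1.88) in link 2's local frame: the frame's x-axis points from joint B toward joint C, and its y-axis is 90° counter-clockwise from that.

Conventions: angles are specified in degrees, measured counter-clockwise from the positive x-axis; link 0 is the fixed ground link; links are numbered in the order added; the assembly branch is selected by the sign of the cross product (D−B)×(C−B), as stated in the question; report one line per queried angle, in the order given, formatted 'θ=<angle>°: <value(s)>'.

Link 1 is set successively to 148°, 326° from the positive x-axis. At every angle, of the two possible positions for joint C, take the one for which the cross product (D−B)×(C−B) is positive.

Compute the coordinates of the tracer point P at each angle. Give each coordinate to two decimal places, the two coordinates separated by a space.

A=(0,0), D=(8.00,0)
θ=148°: B = A + 4.00·(cos148°, sin148°) = (-3.3922, 2.1197)
θ=148°: |BD| = 11.5877
θ=148°: circle(B,6.00) ∩ circle(D,9.00): a=3.8521, h=4.6001
θ=148°:   candidates: C₊=(1.2364,5.9375) cross=53.305; C₋=(-0.4465,-3.1075) cross=-53.305
θ=148°:   branch + wants cross > 0 → take C=(1.2364,5.9375) (cross=53.305)
θ=148°: ex = (C−B)/|BC| = (0.7714,0.6363); ey = (-0.6363,0.7714)
θ=148°: P = B + 1.97·ex + 1.88·ey = (-3.0687,4.8235)
θ=326°: B = A + 4.00·(cos326°, sin326°) = (3.3162, -2.2368)
θ=326°: |BD| = 5.1905
θ=326°: circle(B,6.00) ∩ circle(D,9.00): a=-1.7396, h=5.7423
θ=326°:   candidates: C₊=(-0.7281,2.1954) cross=29.806; C₋=(4.2210,-8.1682) cross=-29.806
θ=326°:   branch + wants cross > 0 → take C=(-0.7281,2.1954) (cross=29.806)
θ=326°: ex = (C−B)/|BC| = (-0.6740,0.7387); ey = (-0.7387,-0.6740)
θ=326°: P = B + 1.97·ex + 1.88·ey = (0.5995,-2.0488)

θ=148°: -3.07 4.82
θ=326°: 0.60 -2.05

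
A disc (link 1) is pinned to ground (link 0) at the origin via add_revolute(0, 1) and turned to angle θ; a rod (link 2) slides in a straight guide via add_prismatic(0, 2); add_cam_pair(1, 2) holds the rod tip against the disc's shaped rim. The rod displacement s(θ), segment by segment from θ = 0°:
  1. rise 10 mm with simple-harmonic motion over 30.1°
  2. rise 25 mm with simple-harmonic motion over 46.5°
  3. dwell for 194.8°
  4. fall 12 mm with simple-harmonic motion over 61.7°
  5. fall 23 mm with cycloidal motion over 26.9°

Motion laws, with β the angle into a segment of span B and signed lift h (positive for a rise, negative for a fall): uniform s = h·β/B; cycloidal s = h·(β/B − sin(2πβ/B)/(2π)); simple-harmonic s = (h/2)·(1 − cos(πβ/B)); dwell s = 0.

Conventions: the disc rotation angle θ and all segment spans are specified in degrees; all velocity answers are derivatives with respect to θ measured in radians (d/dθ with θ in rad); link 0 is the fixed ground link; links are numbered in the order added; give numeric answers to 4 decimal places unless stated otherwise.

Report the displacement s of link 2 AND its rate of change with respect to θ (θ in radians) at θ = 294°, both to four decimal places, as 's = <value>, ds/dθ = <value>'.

segment 1 (0° to 30.1°, simple-harmonic, h = 10) is passed completely: s = 0.0000 + (10) = 10.0000
segment 2 (30.1° to 76.6°, simple-harmonic, h = 25) is passed completely: s = 10.0000 + (25) = 35.0000
segment 3 (76.6° to 271.4°, dwell): s unchanged at 35.0000
θ = 294° falls in segment 4 (271.4° to 333.1°, simple-harmonic, h = -12): β = 294 − 271.4 = 22.6°, B = 61.7°; Δs = -12/2·(1 − cos(π·0.3663)) = -3.5531; s = 35.0000 − 3.5531 = 31.4469
velocity in seg [271.4°–333.1°] (simple-harmonic), θ in radians: β = 22.6° = 0.3944 rad, B = 61.7° = 1.0769 rad; ds/dθ = (πh/(2B)) sin(πβ/B) = (π·(-12)/(2·1.0769)) sin(π·0.3663) = -15.982277 mm/rad

s = 31.4469, ds/dθ = -15.9823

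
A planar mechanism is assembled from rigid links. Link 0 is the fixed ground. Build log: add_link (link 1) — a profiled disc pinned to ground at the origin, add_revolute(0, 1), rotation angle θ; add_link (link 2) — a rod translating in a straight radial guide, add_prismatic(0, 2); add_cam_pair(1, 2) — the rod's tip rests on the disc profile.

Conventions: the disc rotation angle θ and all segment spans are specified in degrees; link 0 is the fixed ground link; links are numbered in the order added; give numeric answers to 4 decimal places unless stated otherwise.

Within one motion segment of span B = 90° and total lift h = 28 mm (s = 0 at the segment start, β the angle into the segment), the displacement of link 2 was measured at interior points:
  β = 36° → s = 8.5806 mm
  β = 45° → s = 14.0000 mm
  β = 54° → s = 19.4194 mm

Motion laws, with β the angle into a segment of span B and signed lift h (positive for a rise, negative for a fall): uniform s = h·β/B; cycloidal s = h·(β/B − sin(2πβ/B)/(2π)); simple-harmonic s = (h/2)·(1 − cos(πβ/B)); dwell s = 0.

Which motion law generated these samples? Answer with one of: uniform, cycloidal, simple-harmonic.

candidates at β/B = r: uniform s = h·r (linear in β); cycloidal s = h·(r − sin(2πr)/(2π)); simple-harmonic s = (h/2)(1 − cos(πr))
β=36°: printed 8.5806 | uniform 11.2000, cycloidal 8.5806, simple-harmonic 9.6738
β=45°: printed 14.0000 | uniform 14.0000, cycloidal 14.0000, simple-harmonic 14.0000
β=54°: printed 19.4194 | uniform 16.8000, cycloidal 19.4194, simple-harmonic 18.3262
only one law matches every sample → cycloidal

cycloidal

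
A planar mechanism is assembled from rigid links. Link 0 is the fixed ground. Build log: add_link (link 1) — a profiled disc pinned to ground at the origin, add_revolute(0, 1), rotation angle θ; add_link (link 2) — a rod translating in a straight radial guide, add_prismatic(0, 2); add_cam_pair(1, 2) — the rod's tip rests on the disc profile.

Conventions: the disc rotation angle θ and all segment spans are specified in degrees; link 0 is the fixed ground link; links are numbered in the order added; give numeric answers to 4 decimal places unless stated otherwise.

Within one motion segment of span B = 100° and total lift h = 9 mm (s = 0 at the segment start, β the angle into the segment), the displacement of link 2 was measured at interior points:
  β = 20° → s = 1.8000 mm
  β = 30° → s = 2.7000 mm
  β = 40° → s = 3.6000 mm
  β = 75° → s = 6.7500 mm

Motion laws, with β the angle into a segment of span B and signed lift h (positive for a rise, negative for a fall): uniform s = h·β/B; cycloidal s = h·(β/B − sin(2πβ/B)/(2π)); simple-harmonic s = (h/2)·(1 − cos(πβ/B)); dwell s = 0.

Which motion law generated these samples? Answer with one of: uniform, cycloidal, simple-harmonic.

candidates at β/B = r: uniform s = h·r (linear in β); cycloidal s = h·(r − sin(2πr)/(2π)); simple-harmonic s = (h/2)(1 − cos(πr))
β=20°: printed 1.8000 | uniform 1.8000, cycloidal 0.4377, simple-harmonic 0.8594
β=30°: printed 2.7000 | uniform 2.7000, cycloidal 1.3377, simple-harmonic 1.8550
β=40°: printed 3.6000 | uniform 3.6000, cycloidal 2.7581, simple-harmonic 3.1094
β=75°: printed 6.7500 | uniform 6.7500, cycloidal 8.1824, simple-harmonic 7.6820
only one law matches every sample → uniform

uniform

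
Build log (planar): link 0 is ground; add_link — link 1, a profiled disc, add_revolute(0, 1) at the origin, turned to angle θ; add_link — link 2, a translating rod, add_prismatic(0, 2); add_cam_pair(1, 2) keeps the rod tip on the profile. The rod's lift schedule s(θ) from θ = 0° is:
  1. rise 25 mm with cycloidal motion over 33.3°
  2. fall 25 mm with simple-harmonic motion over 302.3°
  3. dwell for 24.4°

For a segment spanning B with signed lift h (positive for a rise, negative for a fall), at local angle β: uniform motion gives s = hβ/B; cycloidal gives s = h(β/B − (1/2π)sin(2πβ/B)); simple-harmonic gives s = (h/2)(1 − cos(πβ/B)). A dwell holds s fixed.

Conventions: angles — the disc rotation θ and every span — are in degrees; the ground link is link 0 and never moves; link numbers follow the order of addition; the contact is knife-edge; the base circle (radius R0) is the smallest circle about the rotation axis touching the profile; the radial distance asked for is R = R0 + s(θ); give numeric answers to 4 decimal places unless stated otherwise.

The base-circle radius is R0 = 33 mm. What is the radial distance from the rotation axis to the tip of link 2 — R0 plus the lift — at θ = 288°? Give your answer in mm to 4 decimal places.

seg 1 [0°–33.3°] cycloidal, h=25: full span → s += 25 → s = 25.0000
seg 2 [33.3°–335.6°] simple-harmonic, h=-25: θ=288° here. β=254.7, B=302.3. -25/2·(1 − cos(π·0.8425)) = -23.5015 → s = 1.4985
R = R0 + s = 33 + 1.4985 = 34.4985

34.4985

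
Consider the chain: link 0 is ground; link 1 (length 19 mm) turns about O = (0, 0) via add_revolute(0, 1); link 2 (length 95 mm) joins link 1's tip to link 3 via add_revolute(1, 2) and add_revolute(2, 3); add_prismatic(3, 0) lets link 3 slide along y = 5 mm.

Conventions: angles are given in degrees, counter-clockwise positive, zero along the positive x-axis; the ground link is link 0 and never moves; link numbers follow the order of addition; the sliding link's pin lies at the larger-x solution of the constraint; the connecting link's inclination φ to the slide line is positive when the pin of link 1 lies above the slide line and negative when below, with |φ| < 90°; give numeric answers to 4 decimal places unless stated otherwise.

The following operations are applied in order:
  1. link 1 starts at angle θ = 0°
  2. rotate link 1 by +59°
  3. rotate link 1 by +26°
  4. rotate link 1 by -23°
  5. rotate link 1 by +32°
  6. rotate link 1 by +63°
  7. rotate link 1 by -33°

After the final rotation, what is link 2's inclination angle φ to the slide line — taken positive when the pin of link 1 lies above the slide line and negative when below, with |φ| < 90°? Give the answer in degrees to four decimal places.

geometry: r = 19 mm, L = 95 mm, e = 5 mm; θ starts at 0°
rotate link 1 by +59°: θ ← 0° +59° = 59°
rotate link 1 by +26°: θ ← 59° +26° = 85°
rotate link 1 by -23°: θ ← 85° -23° = 62°
rotate link 1 by +32°: θ ← 62° +32° = 94°
rotate link 1 by +63°: θ ← 94° +63° = 157°
rotate link 1 by -33°: θ ← 157° -33° = 124°
h = r sin θ − e = 15.751714 − 5 = 10.751714
sin φ = h / L = 10.751714 / 95 = 0.11317594
φ = arcsin(0.11317594) = 6.498427°

6.4984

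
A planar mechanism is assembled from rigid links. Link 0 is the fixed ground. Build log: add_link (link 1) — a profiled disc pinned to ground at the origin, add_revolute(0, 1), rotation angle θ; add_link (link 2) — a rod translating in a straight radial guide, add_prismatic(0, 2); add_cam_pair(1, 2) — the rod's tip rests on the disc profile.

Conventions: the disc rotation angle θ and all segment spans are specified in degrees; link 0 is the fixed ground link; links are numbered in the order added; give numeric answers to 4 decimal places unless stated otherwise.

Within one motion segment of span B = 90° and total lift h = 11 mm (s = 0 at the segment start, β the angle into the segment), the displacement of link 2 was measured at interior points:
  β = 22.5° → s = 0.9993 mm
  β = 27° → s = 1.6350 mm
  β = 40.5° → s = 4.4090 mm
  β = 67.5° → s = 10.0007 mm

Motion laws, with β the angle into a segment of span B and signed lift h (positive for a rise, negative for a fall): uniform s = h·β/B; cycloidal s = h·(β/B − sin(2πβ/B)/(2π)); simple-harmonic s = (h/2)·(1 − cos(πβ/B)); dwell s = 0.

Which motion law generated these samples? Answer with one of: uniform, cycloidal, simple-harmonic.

candidates at β/B = r: uniform s = h·r (linear in β); cycloidal s = h·(r − sin(2πr)/(2π)); simple-harmonic s = (h/2)(1 − cos(πr))
β=22.5°: printed 0.9993 | uniform 2.7500, cycloidal 0.9993, simple-harmonic 1.6109
β=27°: printed 1.6350 | uniform 3.3000, cycloidal 1.6350, simple-harmonic 2.2672
β=40.5°: printed 4.4090 | uniform 4.9500, cycloidal 4.4090, simple-harmonic 4.6396
β=67.5°: printed 10.0007 | uniform 8.2500, cycloidal 10.0007, simple-harmonic 9.3891
only one law matches every sample → cycloidal

cycloidal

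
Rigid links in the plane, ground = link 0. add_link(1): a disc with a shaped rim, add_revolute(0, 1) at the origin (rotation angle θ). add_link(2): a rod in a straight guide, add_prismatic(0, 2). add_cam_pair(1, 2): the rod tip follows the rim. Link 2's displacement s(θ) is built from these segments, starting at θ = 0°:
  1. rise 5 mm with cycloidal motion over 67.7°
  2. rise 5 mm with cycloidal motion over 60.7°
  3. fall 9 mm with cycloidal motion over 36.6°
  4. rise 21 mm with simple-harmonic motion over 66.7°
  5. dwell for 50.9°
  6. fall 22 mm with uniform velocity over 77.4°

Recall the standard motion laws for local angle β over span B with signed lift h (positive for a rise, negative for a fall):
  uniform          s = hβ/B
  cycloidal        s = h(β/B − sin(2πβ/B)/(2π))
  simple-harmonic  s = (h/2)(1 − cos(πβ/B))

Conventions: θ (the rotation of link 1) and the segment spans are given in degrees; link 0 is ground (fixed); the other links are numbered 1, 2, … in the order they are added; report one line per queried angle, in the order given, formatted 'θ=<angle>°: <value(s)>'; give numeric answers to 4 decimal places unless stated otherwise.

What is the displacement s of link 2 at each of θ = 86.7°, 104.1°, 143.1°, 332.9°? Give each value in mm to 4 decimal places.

segment 1 (0° to 67.7°, cycloidal, h = 5) is passed completely: s = 0.0000 + (5) = 5.0000
θ = 86.7° falls in segment 2 (67.7° to 128.4°, cycloidal, h = 5): β = 86.7 − 67.7 = 19°, B = 60.7°; Δs = 5·(0.3130 − sin(2π·0.3130)/(2π)) = 0.8309; s = 5.0000 + 0.8309 = 5.8309
θ = 104.1° falls in segment 2 (67.7° to 128.4°, cycloidal, h = 5): β = 104.1 − 67.7 = 36.4°, B = 60.7°; Δs = 5·(0.5997 − sin(2π·0.5997)/(2π)) = 3.4648; s = 5.0000 + 3.4648 = 8.4648
segment 2 (67.7° to 128.4°, cycloidal, h = 5) is passed completely: s = 5.0000 + (5) = 10.0000
θ = 143.1° falls in segment 3 (128.4° to 165°, cycloidal, h = -9): β = 143.1 − 128.4 = 14.7°, B = 36.6°; Δs = -9·(0.4016 − sin(2π·0.4016)/(2π)) = -2.7848; s = 10.0000 − 2.7848 = 7.2152
segment 3 (128.4° to 165°, cycloidal, h = -9) is passed completely: s = 10.0000 + (-9) = 1.0000
segment 4 (165° to 231.7°, simple-harmonic, h = 21) is passed completely: s = 1.0000 + (21) = 22.0000
segment 5 (231.7° to 282.6°, dwell): s unchanged at 22.0000
θ = 332.9° falls in segment 6 (282.6° to 360°, uniform, h = -22): β = 332.9 − 282.6 = 50.3°, B = 77.4°; Δs = -22·50.3/77.4 = -14.2972; s = 22.0000 − 14.2972 = 7.7028

θ=86.7°: 5.8309
θ=104.1°: 8.4648
θ=143.1°: 7.2152
θ=332.9°: 7.7028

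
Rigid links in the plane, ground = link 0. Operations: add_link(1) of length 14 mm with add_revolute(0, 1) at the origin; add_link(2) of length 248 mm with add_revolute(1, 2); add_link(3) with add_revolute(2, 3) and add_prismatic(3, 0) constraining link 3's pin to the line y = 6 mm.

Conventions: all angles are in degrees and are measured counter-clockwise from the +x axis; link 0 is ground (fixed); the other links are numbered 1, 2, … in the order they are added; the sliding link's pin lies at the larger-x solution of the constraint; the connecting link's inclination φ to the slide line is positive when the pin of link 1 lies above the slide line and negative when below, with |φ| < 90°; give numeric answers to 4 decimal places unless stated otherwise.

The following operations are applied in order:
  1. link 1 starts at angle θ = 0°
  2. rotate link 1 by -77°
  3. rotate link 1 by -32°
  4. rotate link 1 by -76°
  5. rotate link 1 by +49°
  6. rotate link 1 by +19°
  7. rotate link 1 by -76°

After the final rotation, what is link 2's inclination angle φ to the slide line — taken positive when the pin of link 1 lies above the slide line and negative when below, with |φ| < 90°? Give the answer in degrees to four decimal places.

geometry: r = 14 mm, L = 248 mm, e = 6 mm; θ starts at 0°
rotate link 1 by -77°: θ ← 0° -77° = -77°
rotate link 1 by -32°: θ ← -77° -32° = -109°
rotate link 1 by -76°: θ ← -109° -76° = -185°
rotate link 1 by +49°: θ ← -185° +49° = -136°
rotate link 1 by +19°: θ ← -136° +19° = -117°
rotate link 1 by -76°: θ ← -117° -76° = -193°
h = r sin θ − e = 3.149315 − 6 = -2.850685
sin φ = h / L = -2.850685 / 248 = -0.01149470
φ = arcsin(-0.01149470) = -0.658612°

-0.6586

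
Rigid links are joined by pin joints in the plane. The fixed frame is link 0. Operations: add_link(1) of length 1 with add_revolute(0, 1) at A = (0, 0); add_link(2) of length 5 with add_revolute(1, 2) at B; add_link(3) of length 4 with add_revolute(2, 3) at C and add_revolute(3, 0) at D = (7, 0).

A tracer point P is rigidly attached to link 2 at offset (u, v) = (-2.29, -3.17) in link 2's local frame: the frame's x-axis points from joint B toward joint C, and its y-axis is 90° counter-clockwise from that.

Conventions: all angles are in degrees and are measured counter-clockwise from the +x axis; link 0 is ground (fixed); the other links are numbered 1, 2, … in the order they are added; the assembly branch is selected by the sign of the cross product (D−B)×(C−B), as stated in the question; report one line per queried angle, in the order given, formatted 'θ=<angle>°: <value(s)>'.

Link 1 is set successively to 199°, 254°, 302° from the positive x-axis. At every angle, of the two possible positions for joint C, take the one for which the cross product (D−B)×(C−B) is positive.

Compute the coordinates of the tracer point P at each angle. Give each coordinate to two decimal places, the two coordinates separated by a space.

A=(0,0), D=(7.00,0)
θ=199°: B = A + 1.00·(cos199°, sin199°) = (-0.9455, -0.3256)
θ=199°: |BD| = 7.9522
θ=199°: circle(B,5.00) ∩ circle(D,4.00): a=4.5420, h=2.0906
θ=199°:   candidates: C₊=(3.5071,1.9492) cross=16.625; C₋=(3.6782,-2.2284) cross=-16.625
θ=199°:   branch + wants cross > 0 → take C=(3.5071,1.9492) (cross=16.625)
θ=199°: ex = (C−B)/|BC| = (0.8905,0.4550); ey = (-0.4550,0.8905)
θ=199°: P = B + -2.29·ex + -3.17·ey = (-1.5426,-4.1903)
θ=254°: B = A + 1.00·(cos254°, sin254°) = (-0.2756, -0.9613)
θ=254°: |BD| = 7.3389
θ=254°: circle(B,5.00) ∩ circle(D,4.00): a=4.2826, h=2.5806
θ=254°:   candidates: C₊=(3.6321,2.1580) cross=18.938; C₋=(4.3081,-2.9586) cross=-18.938
θ=254°:   branch + wants cross > 0 → take C=(3.6321,2.1580) (cross=18.938)
θ=254°: ex = (C−B)/|BC| = (0.7815,0.6239); ey = (-0.6239,0.7815)
θ=254°: P = B + -2.29·ex + -3.17·ey = (-0.0877,-4.8674)
θ=302°: B = A + 1.00·(cos302°, sin302°) = (0.5299, -0.8480)
θ=302°: |BD| = 6.5254
θ=302°: circle(B,5.00) ∩ circle(D,4.00): a=3.9523, h=3.0625
θ=302°:   candidates: C₊=(4.0507,2.7022) cross=19.984; C₋=(4.8467,-3.3710) cross=-19.984
θ=302°:   branch + wants cross > 0 → take C=(4.0507,2.7022) (cross=19.984)
θ=302°: ex = (C−B)/|BC| = (0.7042,0.7100); ey = (-0.7100,0.7042)
θ=302°: P = B + -2.29·ex + -3.17·ey = (1.1682,-4.7062)

θ=199°: -1.54 -4.19
θ=254°: -0.09 -4.87
θ=302°: 1.17 -4.71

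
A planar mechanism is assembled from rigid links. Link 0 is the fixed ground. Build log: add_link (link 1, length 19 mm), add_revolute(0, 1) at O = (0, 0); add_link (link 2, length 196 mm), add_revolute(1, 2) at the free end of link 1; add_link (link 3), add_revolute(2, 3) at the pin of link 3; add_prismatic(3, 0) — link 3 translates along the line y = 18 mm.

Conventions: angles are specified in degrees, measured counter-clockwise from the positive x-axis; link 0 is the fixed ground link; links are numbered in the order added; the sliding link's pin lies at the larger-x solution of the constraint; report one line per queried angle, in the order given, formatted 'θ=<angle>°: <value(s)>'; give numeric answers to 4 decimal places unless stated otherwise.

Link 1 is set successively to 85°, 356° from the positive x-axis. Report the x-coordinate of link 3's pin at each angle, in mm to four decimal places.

geometry: r = 19 mm, L = 196 mm, e = 18 mm
θ=85°: crank pin P = (r cos θ, r sin θ) = (1.655959, 18.927699)
θ=85°: h = r sin θ − e = 18.927699 − 18 = 0.927699
θ=85°: x = r cos θ + √(L² − h²) = 1.655959 + 195.997805 = 197.653764
θ=356°: crank pin P = (r cos θ, r sin θ) = (18.953717, -1.325373)
θ=356°: h = r sin θ − e = -1.325373 − 18 = -19.325373
θ=356°: x = r cos θ + √(L² − h²) = 18.953717 + 195.044943 = 213.998660

θ=85°: 197.6538
θ=356°: 213.9987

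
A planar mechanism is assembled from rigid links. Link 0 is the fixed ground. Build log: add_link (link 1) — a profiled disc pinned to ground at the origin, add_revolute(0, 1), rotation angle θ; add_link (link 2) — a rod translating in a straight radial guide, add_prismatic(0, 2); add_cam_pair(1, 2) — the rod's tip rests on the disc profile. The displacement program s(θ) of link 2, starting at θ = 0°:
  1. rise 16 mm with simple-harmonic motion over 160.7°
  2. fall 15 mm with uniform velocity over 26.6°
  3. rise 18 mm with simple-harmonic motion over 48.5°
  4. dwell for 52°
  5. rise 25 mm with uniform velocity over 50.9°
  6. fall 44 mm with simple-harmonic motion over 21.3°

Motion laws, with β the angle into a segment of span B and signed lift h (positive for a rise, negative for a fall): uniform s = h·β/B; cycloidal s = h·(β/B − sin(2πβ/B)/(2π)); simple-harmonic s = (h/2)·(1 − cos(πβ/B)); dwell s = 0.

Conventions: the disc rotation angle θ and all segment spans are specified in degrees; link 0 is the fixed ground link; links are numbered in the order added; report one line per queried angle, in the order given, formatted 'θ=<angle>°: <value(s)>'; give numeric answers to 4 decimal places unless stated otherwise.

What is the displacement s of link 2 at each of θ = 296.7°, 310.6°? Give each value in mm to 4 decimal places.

seg 1 [0°–160.7°] simple-harmonic, h=16: full span → s += 16 → s = 16.0000
seg 2 [160.7°–187.3°] uniform, h=-15: full span → s += -15 → s = 1.0000
seg 3 [187.3°–235.8°] simple-harmonic, h=18: full span → s += 18 → s = 19.0000
seg 4 [235.8°–287.8°] dwell: s stays 19.0000
seg 5 [287.8°–338.7°] uniform, h=25: θ=296.7° here. β=8.9, B=50.9. 25·8.9/50.9 = 4.3713 → s = 23.3713
seg 5 [287.8°–338.7°] uniform, h=25: θ=310.6° here. β=22.8, B=50.9. 25·22.8/50.9 = 11.1984 → s = 30.1984

θ=296.7°: 23.3713
θ=310.6°: 30.1984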